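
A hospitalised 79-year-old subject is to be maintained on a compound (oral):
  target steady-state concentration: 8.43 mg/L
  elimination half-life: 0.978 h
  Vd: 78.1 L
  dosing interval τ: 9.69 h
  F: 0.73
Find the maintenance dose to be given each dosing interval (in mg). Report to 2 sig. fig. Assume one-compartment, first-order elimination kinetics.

k = ln2 / t½ = 0.693147 / 0.978 = 0.7087 h⁻¹
CL = k × Vd = 0.7087 × 78.1 = 55.35 L/h
At steady state, F × (Dose/τ) = Css × CL.
Dose = Css × CL × τ / F = 8.43 × 55.35 × 9.69 / 0.73 = 6194 mg

6200 mg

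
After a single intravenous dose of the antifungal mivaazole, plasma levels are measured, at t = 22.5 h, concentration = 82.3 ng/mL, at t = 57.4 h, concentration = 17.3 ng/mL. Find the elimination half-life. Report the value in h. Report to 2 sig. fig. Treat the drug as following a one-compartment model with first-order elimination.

k = ln(C₁/C₂) / (t₂ − t₁) = ln(82.3/17.3) / (57.4 − 22.5)
  = 1.560 / 34.90 = 0.04470 h⁻¹
t½ = ln2 / k = 0.693147 / 0.04470 = 15.51 h

16 h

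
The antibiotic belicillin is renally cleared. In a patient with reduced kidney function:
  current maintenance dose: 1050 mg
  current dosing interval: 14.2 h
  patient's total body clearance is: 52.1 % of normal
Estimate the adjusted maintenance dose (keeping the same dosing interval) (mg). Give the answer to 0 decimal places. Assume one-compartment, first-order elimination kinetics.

547 mg

To keep the same average steady-state level, dosing rate must scale with clearance.
CL ratio = 52.1 / 100 = 0.5210
New dose (same interval) = 1050 × 0.5210 = 547.1 mg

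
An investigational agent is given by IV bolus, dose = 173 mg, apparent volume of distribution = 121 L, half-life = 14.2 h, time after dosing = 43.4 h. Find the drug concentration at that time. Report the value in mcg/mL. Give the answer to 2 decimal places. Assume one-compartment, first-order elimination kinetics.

C₀ = Dose / Vd = 173.0 / 121 = 1.430 mg/L
k = ln2 / t½ = 0.693147 / 14.2 = 0.04881 h⁻¹
C = C₀ · e^(−k·t) = 1.430 × e^(−0.04881 × 43.4)
  = 1.430 × 0.1202 = 0.1719 mg/L
(0.1719 mg/L = 0.1719 mcg/mL)

0.17 mcg/mL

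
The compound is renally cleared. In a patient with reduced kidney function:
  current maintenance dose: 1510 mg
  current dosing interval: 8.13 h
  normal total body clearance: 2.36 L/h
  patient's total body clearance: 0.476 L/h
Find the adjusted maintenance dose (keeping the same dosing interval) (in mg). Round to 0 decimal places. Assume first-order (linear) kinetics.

To keep the same average steady-state level, dosing rate must scale with clearance.
CL ratio = 0.476 / 2.36 = 0.2017
New dose (same interval) = 1510 × 0.2017 = 304.6 mg

305 mg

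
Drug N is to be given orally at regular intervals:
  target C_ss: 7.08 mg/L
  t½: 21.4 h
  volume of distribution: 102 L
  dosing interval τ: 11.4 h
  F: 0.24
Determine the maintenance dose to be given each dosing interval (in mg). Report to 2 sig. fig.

1100 mg

k = ln2 / t½ = 0.693147 / 21.4 = 0.03239 h⁻¹
CL = k × Vd = 0.03239 × 102 = 3.304 L/h
At steady state, F × (Dose/τ) = Css × CL.
Dose = Css × CL × τ / F = 7.08 × 3.304 × 11.4 / 0.24 = 1111 mg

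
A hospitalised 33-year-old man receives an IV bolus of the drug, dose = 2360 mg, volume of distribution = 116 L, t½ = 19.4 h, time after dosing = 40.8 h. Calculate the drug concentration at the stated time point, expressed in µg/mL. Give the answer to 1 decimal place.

4.7 µg/mL

C₀ = Dose / Vd = 2360 / 116 = 20.34 mg/L
k = ln2 / t½ = 0.693147 / 19.4 = 0.03573 h⁻¹
C = C₀ · e^(−k·t) = 20.34 × e^(−0.03573 × 40.8)
  = 20.34 × 0.2328 = 4.735 mg/L
(4.735 mg/L = 4.735 µg/mL)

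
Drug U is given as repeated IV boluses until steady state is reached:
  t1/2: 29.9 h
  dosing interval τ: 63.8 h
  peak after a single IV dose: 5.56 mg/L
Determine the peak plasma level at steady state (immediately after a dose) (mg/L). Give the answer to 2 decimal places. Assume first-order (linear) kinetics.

7.20 mg/L

k = ln2 / t½ = 0.693147 / 29.9 = 0.02318 h⁻¹
e^(−kτ) = e^(−0.02318 × 63.8) = 0.2279
Accumulation ratio R = 1 / (1 − e^(−kτ)) = 1 / (1 − 0.2279) = 1.295
Steady-state peak = C₀ × R = 5.56 × 1.295 = 7.200 mg/L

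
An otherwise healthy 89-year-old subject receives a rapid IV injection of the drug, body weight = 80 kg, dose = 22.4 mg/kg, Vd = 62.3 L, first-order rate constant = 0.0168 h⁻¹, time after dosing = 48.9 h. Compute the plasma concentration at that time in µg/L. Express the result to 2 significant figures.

Total dose = 22.4 × 80 = 1792 mg
C₀ = Dose / Vd = 1792 / 62.3 = 28.76 mg/L
C = C₀ · e^(−k·t) = 28.76 × e^(−0.01680 × 48.9)
  = 28.76 × 0.4398 = 12.65 mg/L
Convert: 12.65 mg/L × 1000 = 12650 µg/L

13000 µg/L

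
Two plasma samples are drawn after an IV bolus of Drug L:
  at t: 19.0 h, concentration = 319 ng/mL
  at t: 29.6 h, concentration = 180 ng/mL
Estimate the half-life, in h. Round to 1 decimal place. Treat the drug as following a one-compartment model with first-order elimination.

k = ln(C₁/C₂) / (t₂ − t₁) = ln(319/180) / (29.6 − 19.0)
  = 0.5722 / 10.60 = 0.05398 h⁻¹
t½ = ln2 / k = 0.693147 / 0.05398 = 12.84 h

12.8 h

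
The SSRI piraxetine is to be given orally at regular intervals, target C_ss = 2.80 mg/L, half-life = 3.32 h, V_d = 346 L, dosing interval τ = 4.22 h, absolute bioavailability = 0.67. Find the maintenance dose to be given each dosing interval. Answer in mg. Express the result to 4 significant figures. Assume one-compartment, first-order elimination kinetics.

k = ln2 / t½ = 0.693147 / 3.32 = 0.2088 h⁻¹
CL = k × Vd = 0.2088 × 346 = 72.24 L/h
At steady state, F × (Dose/τ) = Css × CL.
Dose = Css × CL × τ / F = 2.80 × 72.24 × 4.22 / 0.67 = 1274 mg

1274 mg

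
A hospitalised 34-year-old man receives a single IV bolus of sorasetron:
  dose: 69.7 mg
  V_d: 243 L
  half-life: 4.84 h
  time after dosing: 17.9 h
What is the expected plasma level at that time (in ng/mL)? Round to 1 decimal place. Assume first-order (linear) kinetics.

C₀ = Dose / Vd = 69.70 / 243 = 0.2868 mg/L
k = ln2 / t½ = 0.693147 / 4.84 = 0.1432 h⁻¹
C = C₀ · e^(−k·t) = 0.2868 × e^(−0.1432 × 17.9)
  = 0.2868 × 0.07705 = 0.02210 mg/L
Convert: 0.02210 mg/L × 1000 = 22.10 ng/mL

22.1 ng/mL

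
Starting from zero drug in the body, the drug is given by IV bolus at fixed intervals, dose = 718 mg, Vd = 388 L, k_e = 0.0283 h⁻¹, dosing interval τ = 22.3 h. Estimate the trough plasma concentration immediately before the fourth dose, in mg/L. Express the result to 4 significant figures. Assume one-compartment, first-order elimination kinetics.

C₀ per dose = Dose / Vd = 718 / 388 = 1.851 mg/L
Fraction remaining after one interval: r = e^(−kτ) = e^(−0.02830 × 22.3) = 0.5320
Before dose 4, 3 doses have been given (aged 1τ, 2τ, 3τ).
C_trough = C₀ × (r + r² + … + r^3) = C₀ × r(1−r^3)/(1−r)
        = 1.851 × 0.5320 × (1 − 0.1506) / (1 − 0.5320) = 1.787 mg/L

1.787 mg/L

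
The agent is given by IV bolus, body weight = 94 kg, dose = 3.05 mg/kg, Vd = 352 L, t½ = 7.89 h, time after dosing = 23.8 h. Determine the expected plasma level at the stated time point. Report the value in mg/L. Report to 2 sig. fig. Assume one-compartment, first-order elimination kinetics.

0.10 mg/L

Total dose = 3.05 × 94 = 286.7 mg
C₀ = Dose / Vd = 286.7 / 352 = 0.8145 mg/L
k = ln2 / t½ = 0.693147 / 7.89 = 0.08785 h⁻¹
C = C₀ · e^(−k·t) = 0.8145 × e^(−0.08785 × 23.8)
  = 0.8145 × 0.1236 = 0.1007 mg/L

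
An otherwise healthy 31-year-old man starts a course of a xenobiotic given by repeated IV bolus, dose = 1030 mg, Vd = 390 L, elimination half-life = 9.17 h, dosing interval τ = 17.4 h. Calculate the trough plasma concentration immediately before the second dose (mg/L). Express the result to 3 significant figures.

C₀ per dose = Dose / Vd = 1030 / 390 = 2.641 mg/L
k = ln2 / t½ = 0.693147 / 9.17 = 0.07559 h⁻¹
Fraction remaining after one interval: r = e^(−kτ) = e^(−0.07559 × 17.4) = 0.2684
Before dose 2, 1 dose has been given (aged 1τ).
C_trough = C₀ × r = 2.641 × 0.2684 = 0.7088 mg/L

0.709 mg/L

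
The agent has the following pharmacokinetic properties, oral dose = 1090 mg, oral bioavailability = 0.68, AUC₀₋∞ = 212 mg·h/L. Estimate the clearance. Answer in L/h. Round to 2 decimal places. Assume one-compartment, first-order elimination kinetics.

3.50 L/h

CL = F·Dose / AUC = 0.68 × 1090 / 212 = 3.496 L/h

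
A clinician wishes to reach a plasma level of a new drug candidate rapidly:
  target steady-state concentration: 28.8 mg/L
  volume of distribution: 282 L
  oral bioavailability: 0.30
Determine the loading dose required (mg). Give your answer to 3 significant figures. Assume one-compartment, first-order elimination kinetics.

LD = Css × Vd / F = 28.8 × 282 / 0.30 = 27070 mg

27100 mg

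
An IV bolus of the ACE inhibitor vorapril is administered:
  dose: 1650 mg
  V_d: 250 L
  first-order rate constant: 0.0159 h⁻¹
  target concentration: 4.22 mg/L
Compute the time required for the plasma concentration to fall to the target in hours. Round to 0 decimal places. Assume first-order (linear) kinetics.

C₀ = Dose / Vd = 1650 / 250 = 6.600 mg/L
t = ln(C₀ / C) / k = ln(6.600 / 4.22) / 0.01590
  = ln(1.564) / 0.01590 = 0.4472 / 0.01590 = 28.13 h

28 h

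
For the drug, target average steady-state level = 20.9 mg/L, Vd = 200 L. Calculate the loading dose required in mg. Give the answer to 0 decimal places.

4180 mg

LD = Css × Vd = 20.9 × 200 = 4180 mg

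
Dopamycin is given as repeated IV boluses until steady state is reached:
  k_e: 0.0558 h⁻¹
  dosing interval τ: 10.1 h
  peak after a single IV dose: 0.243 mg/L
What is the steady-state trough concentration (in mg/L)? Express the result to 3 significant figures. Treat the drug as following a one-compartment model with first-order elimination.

0.321 mg/L

e^(−kτ) = e^(−0.05580 × 10.1) = 0.5692
Accumulation ratio R = 1 / (1 − e^(−kτ)) = 1 / (1 − 0.5692) = 2.321
Steady-state trough = C₀ × R × e^(−kτ) = 0.243 × 2.321 × 0.5692 = 0.3210 mg/L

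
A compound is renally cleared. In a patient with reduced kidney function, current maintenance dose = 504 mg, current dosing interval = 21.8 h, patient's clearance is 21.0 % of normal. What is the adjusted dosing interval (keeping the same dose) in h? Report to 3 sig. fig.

To keep the same average steady-state level, dosing rate must scale with clearance.
CL ratio = 21.0 / 100 = 0.2100
New interval (same dose) = 21.8 / 0.2100 = 103.8 h

104 h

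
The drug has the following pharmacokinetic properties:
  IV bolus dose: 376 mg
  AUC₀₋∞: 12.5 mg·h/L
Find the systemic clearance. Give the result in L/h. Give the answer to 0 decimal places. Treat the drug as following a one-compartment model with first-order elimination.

CL = Dose / AUC = 376 / 12.5 = 30.08 L/h

30 L/h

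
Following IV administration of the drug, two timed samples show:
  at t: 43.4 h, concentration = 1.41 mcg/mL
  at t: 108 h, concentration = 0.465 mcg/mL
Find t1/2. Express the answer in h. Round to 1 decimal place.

k = ln(C₁/C₂) / (t₂ − t₁) = ln(1.41/0.465) / (108 − 43.4)
  = 1.109 / 64.60 = 0.01717 h⁻¹
t½ = ln2 / k = 0.693147 / 0.01717 = 40.37 h

40.4 h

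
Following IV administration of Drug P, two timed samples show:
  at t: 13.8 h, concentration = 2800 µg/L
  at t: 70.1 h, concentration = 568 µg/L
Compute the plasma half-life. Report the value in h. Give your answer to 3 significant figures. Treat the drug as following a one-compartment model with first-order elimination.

24.5 h

k = ln(C₁/C₂) / (t₂ − t₁) = ln(2800/568) / (70.1 − 13.8)
  = 1.595 / 56.30 = 0.02833 h⁻¹
t½ = ln2 / k = 0.693147 / 0.02833 = 24.47 h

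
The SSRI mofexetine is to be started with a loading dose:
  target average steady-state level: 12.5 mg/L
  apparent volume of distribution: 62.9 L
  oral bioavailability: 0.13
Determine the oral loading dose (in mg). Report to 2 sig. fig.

LD = Css × Vd / F = 12.5 × 62.9 / 0.13 = 6048 mg

6000 mg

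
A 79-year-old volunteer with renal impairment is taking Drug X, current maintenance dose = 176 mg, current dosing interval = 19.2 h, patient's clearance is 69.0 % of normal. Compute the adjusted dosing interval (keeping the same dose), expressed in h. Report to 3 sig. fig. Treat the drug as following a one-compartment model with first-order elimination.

27.8 h

To keep the same average steady-state level, dosing rate must scale with clearance.
CL ratio = 69.0 / 100 = 0.6900
New interval (same dose) = 19.2 / 0.6900 = 27.83 h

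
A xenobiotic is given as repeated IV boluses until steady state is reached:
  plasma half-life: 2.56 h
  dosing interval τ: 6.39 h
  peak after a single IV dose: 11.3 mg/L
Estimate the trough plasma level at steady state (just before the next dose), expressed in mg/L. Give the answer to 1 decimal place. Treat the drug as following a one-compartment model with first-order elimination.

2.4 mg/L

k = ln2 / t½ = 0.693147 / 2.56 = 0.2708 h⁻¹
e^(−kτ) = e^(−0.2708 × 6.39) = 0.1772
Accumulation ratio R = 1 / (1 − e^(−kτ)) = 1 / (1 − 0.1772) = 1.215
Steady-state trough = C₀ × R × e^(−kτ) = 11.3 × 1.215 × 0.1772 = 2.433 mg/L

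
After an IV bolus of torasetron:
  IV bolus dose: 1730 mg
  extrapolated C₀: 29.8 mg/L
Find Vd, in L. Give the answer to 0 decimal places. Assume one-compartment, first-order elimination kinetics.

Vd = Dose / C₀ = 1730 / 29.8 = 58.05 L

58 L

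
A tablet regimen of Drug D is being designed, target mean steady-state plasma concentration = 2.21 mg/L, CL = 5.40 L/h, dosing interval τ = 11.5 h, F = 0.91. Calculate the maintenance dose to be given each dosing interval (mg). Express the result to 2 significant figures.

At steady state, F × (Dose/τ) = Css × CL.
Dose = Css × CL × τ / F = 2.21 × 5.400 × 11.5 / 0.91 = 150.8 mg

150 mg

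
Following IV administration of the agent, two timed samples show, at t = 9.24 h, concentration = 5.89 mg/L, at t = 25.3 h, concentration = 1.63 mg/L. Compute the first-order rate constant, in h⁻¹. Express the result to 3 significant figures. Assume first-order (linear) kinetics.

k = ln(C₁/C₂) / (t₂ − t₁) = ln(5.89/1.63) / (25.3 − 9.24)
  = 1.285 / 16.06 = 0.08001 h⁻¹

0.0800 h⁻¹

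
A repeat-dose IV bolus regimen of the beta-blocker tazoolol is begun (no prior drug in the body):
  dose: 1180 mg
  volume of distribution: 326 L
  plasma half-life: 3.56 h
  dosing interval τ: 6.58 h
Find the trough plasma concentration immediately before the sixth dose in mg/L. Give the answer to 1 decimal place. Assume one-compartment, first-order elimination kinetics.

1.4 mg/L

C₀ per dose = Dose / Vd = 1180 / 326 = 3.620 mg/L
k = ln2 / t½ = 0.693147 / 3.56 = 0.1947 h⁻¹
Fraction remaining after one interval: r = e^(−kτ) = e^(−0.1947 × 6.58) = 0.2777
Before dose 6, 5 doses have been given (aged 1τ, 2τ, 3τ, 4τ, 5τ).
C_trough = C₀ × (r + r² + … + r^5) = C₀ × r(1−r^5)/(1−r)
        = 3.620 × 0.2777 × (1 − 0.001652) / (1 − 0.2777) = 1.389 mg/L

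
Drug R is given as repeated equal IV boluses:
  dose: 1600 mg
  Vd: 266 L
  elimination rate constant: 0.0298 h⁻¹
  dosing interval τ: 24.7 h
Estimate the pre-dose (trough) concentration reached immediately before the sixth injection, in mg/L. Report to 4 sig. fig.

5.391 mg/L

C₀ per dose = Dose / Vd = 1600 / 266 = 6.015 mg/L
Fraction remaining after one interval: r = e^(−kτ) = e^(−0.02980 × 24.7) = 0.4790
Before dose 6, 5 doses have been given (aged 1τ, 2τ, 3τ, 4τ, 5τ).
C_trough = C₀ × (r + r² + … + r^5) = C₀ × r(1−r^5)/(1−r)
        = 6.015 × 0.4790 × (1 − 0.02522) / (1 − 0.4790) = 5.391 mg/L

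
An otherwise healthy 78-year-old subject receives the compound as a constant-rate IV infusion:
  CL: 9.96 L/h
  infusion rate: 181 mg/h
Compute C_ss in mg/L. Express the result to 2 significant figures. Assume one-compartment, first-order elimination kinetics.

18 mg/L

At steady state Css = R₀ / CL = 181 / 9.960 = 18.17 mg/L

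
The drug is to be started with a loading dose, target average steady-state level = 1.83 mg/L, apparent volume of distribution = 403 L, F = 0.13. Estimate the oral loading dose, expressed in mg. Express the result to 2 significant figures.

LD = Css × Vd / F = 1.83 × 403 / 0.13 = 5673 mg

5700 mg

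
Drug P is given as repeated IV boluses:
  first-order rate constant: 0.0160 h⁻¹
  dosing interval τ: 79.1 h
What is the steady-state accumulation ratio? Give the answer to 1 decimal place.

e^(−kτ) = e^(−0.01600 × 79.1) = 0.2821
Accumulation ratio R = 1 / (1 − e^(−kτ)) = 1 / (1 − 0.2821) = 1.393

1.4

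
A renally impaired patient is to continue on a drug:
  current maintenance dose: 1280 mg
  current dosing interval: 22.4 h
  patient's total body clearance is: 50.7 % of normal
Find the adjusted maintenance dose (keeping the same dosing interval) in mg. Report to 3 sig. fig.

To keep the same average steady-state level, dosing rate must scale with clearance.
CL ratio = 50.7 / 100 = 0.5070
New dose (same interval) = 1280 × 0.5070 = 649.0 mg

649 mg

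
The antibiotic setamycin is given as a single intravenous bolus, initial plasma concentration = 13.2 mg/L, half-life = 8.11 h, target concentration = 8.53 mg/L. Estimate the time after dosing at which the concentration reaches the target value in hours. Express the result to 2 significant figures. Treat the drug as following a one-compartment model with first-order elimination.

5.1 h

k = ln2 / t½ = 0.693147 / 8.11 = 0.08547 h⁻¹
t = ln(C₀ / C) / k = ln(13.20 / 8.53) / 0.08547
  = ln(1.547) / 0.08547 = 0.4363 / 0.08547 = 5.105 h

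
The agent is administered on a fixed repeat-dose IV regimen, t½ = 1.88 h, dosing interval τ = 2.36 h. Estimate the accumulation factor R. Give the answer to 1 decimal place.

1.7

k = ln2 / t½ = 0.693147 / 1.88 = 0.3687 h⁻¹
e^(−kτ) = e^(−0.3687 × 2.36) = 0.4189
Accumulation ratio R = 1 / (1 − e^(−kτ)) = 1 / (1 − 0.4189) = 1.721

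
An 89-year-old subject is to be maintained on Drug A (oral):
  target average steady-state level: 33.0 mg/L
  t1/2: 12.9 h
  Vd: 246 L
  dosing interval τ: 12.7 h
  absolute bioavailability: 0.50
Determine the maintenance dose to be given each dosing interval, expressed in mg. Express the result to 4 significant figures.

k = ln2 / t½ = 0.693147 / 12.9 = 0.05373 h⁻¹
CL = k × Vd = 0.05373 × 246 = 13.22 L/h
At steady state, F × (Dose/τ) = Css × CL.
Dose = Css × CL × τ / F = 33.0 × 13.22 × 12.7 / 0.50 = 11080 mg

11080 mg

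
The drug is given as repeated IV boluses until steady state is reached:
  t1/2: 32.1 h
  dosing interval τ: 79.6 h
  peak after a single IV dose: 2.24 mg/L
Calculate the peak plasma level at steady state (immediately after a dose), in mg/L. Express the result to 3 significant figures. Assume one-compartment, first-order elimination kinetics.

k = ln2 / t½ = 0.693147 / 32.1 = 0.02159 h⁻¹
e^(−kτ) = e^(−0.02159 × 79.6) = 0.1793
Accumulation ratio R = 1 / (1 − e^(−kτ)) = 1 / (1 − 0.1793) = 1.218
Steady-state peak = C₀ × R = 2.24 × 1.218 = 2.728 mg/L

2.73 mg/L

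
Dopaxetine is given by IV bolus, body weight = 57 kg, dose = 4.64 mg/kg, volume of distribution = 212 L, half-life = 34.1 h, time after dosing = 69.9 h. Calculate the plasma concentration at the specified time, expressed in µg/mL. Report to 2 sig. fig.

0.30 µg/mL

Total dose = 4.64 × 57 = 264.5 mg
C₀ = Dose / Vd = 264.5 / 212 = 1.248 mg/L
k = ln2 / t½ = 0.693147 / 34.1 = 0.02033 h⁻¹
C = C₀ · e^(−k·t) = 1.248 × e^(−0.02033 × 69.9)
  = 1.248 × 0.2415 = 0.3014 mg/L
(0.3014 mg/L = 0.3014 µg/mL)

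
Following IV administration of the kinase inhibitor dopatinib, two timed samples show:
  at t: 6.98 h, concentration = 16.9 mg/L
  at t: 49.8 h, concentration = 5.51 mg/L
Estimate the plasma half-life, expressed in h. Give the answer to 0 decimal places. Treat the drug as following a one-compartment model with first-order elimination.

26 h

k = ln(C₁/C₂) / (t₂ − t₁) = ln(16.9/5.51) / (49.8 − 6.98)
  = 1.121 / 42.82 = 0.02618 h⁻¹
t½ = ln2 / k = 0.693147 / 0.02618 = 26.48 h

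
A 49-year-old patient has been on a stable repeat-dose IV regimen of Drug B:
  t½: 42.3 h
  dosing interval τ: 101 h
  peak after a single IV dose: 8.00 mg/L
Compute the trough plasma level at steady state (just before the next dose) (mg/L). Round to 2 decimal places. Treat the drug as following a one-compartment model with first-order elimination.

k = ln2 / t½ = 0.693147 / 42.3 = 0.01639 h⁻¹
e^(−kτ) = e^(−0.01639 × 101) = 0.1910
Accumulation ratio R = 1 / (1 − e^(−kτ)) = 1 / (1 − 0.1910) = 1.236
Steady-state trough = C₀ × R × e^(−kτ) = 8.00 × 1.236 × 0.1910 = 1.889 mg/L

1.89 mg/L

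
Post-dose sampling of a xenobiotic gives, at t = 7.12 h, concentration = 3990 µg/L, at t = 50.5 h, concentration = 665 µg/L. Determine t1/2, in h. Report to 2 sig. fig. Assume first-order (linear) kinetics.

k = ln(C₁/C₂) / (t₂ − t₁) = ln(3990/665) / (50.5 − 7.12)
  = 1.792 / 43.38 = 0.04131 h⁻¹
t½ = ln2 / k = 0.693147 / 0.04131 = 16.78 h

17 h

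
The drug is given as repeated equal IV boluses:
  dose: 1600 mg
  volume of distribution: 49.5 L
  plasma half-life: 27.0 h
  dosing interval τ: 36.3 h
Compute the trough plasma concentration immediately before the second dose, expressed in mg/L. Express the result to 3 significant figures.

12.7 mg/L

C₀ per dose = Dose / Vd = 1600 / 49.5 = 32.32 mg/L
k = ln2 / t½ = 0.693147 / 27.0 = 0.02567 h⁻¹
Fraction remaining after one interval: r = e^(−kτ) = e^(−0.02567 × 36.3) = 0.3938
Before dose 2, 1 dose has been given (aged 1τ).
C_trough = C₀ × r = 32.32 × 0.3938 = 12.73 mg/L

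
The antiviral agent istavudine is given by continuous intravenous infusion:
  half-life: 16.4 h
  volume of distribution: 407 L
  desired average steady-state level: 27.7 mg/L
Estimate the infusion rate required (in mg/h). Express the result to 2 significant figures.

480 mg/h

k = ln2 / t½ = 0.693147 / 16.4 = 0.04227 h⁻¹
CL = k × Vd = 0.04227 × 407 = 17.20 L/h
At steady state, infusion rate R₀ = Css × CL = 27.7 × 17.20 = 476.4 mg/h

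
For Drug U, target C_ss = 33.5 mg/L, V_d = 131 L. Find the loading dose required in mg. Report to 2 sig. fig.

LD = Css × Vd = 33.5 × 131 = 4389 mg

4400 mg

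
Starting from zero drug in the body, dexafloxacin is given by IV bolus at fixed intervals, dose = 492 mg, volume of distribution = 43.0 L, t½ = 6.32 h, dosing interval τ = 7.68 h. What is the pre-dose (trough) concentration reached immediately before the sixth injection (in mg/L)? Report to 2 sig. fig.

C₀ per dose = Dose / Vd = 492 / 43.0 = 11.44 mg/L
k = ln2 / t½ = 0.693147 / 6.32 = 0.1097 h⁻¹
Fraction remaining after one interval: r = e^(−kτ) = e^(−0.1097 × 7.68) = 0.4306
Before dose 6, 5 doses have been given (aged 1τ, 2τ, 3τ, 4τ, 5τ).
C_trough = C₀ × (r + r² + … + r^5) = C₀ × r(1−r^5)/(1−r)
        = 11.44 × 0.4306 × (1 − 0.01480) / (1 − 0.4306) = 8.523 mg/L

8.5 mg/L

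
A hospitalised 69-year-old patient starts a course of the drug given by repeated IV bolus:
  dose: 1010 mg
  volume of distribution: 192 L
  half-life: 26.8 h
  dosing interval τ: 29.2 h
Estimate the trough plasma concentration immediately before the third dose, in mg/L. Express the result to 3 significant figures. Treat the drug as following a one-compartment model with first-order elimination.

C₀ per dose = Dose / Vd = 1010 / 192 = 5.260 mg/L
k = ln2 / t½ = 0.693147 / 26.8 = 0.02586 h⁻¹
Fraction remaining after one interval: r = e^(−kτ) = e^(−0.02586 × 29.2) = 0.4700
Before dose 3, 2 doses have been given (aged 1τ, 2τ).
C_trough = C₀ × (r + r²) = 5.260 × (0.4700 + 0.2209) = 3.634 mg/L

3.63 mg/L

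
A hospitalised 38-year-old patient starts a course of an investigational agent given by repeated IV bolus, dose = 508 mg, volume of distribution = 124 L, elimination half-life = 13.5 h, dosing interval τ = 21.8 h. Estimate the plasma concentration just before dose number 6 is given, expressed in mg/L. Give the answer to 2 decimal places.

C₀ per dose = Dose / Vd = 508 / 124 = 4.097 mg/L
k = ln2 / t½ = 0.693147 / 13.5 = 0.05134 h⁻¹
Fraction remaining after one interval: r = e^(−kτ) = e^(−0.05134 × 21.8) = 0.3265
Before dose 6, 5 doses have been given (aged 1τ, 2τ, 3τ, 4τ, 5τ).
C_trough = C₀ × (r + r² + … + r^5) = C₀ × r(1−r^5)/(1−r)
        = 4.097 × 0.3265 × (1 − 0.003710) / (1 − 0.3265) = 1.979 mg/L

1.98 mg/L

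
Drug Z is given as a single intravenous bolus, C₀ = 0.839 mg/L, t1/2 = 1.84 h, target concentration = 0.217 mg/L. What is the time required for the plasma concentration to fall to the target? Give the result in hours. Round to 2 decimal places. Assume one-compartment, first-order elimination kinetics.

3.59 h

k = ln2 / t½ = 0.693147 / 1.84 = 0.3767 h⁻¹
t = ln(C₀ / C) / k = ln(0.8390 / 0.217) / 0.3767
  = ln(3.866) / 0.3767 = 1.352 / 0.3767 = 3.589 h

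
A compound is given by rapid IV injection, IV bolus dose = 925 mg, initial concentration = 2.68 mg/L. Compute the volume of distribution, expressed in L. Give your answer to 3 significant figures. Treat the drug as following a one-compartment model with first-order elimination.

345 L

Vd = Dose / C₀ = 925.0 / 2.68 = 345.1 L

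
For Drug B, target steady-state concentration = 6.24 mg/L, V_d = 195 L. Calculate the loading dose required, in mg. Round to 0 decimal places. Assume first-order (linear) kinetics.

1217 mg

LD = Css × Vd = 6.24 × 195 = 1217 mg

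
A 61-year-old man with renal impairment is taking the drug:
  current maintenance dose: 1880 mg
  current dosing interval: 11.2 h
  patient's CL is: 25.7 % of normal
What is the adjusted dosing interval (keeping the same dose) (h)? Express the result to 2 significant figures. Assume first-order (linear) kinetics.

To keep the same average steady-state level, dosing rate must scale with clearance.
CL ratio = 25.7 / 100 = 0.2570
New interval (same dose) = 11.2 / 0.2570 = 43.58 h

44 h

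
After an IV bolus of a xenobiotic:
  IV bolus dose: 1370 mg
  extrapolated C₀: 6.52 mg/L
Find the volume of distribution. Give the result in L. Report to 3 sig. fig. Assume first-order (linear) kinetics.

210 L

Vd = Dose / C₀ = 1370 / 6.52 = 210.1 L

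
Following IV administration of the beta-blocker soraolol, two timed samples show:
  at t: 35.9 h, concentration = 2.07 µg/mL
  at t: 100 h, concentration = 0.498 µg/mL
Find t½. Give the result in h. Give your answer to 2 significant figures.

k = ln(C₁/C₂) / (t₂ − t₁) = ln(2.07/0.498) / (100 − 35.9)
  = 1.425 / 64.10 = 0.02223 h⁻¹
t½ = ln2 / k = 0.693147 / 0.02223 = 31.18 h

31 h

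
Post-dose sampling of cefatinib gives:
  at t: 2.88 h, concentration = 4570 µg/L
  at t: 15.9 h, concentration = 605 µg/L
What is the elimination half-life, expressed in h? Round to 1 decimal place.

k = ln(C₁/C₂) / (t₂ − t₁) = ln(4570/605) / (15.9 − 2.88)
  = 2.022 / 13.02 = 0.1553 h⁻¹
t½ = ln2 / k = 0.693147 / 0.1553 = 4.463 h

4.5 h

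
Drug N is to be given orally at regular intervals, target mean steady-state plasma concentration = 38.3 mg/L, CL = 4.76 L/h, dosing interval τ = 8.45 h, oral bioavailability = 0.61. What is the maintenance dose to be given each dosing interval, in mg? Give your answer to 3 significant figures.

At steady state, F × (Dose/τ) = Css × CL.
Dose = Css × CL × τ / F = 38.3 × 4.760 × 8.45 / 0.61 = 2525 mg

2530 mg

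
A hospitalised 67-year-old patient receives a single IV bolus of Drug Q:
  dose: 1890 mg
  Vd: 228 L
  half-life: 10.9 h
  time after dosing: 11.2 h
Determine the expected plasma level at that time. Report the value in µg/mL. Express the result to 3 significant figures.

C₀ = Dose / Vd = 1890 / 228 = 8.289 mg/L
k = ln2 / t½ = 0.693147 / 10.9 = 0.06359 h⁻¹
C = C₀ · e^(−k·t) = 8.289 × e^(−0.06359 × 11.2)
  = 8.289 × 0.4906 = 4.067 mg/L
(4.067 mg/L = 4.067 µg/mL)

4.07 µg/mL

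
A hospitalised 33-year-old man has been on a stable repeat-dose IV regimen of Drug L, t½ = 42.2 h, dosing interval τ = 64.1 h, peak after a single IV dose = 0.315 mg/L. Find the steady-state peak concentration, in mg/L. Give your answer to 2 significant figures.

0.48 mg/L

k = ln2 / t½ = 0.693147 / 42.2 = 0.01643 h⁻¹
e^(−kτ) = e^(−0.01643 × 64.1) = 0.3488
Accumulation ratio R = 1 / (1 − e^(−kτ)) = 1 / (1 − 0.3488) = 1.536
Steady-state peak = C₀ × R = 0.315 × 1.536 = 0.4838 mg/L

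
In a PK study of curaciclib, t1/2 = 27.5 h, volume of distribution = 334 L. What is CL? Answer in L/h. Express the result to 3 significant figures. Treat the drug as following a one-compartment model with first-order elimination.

8.42 L/h

k = ln2 / t½ = 0.693147 / 27.5 = 0.02521 h⁻¹
CL = k × Vd = 0.02521 × 334 = 8.420 L/h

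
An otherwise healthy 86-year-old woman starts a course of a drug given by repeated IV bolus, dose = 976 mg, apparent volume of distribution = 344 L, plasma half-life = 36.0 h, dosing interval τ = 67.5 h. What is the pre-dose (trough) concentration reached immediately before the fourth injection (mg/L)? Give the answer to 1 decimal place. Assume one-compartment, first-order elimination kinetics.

C₀ per dose = Dose / Vd = 976 / 344 = 2.837 mg/L
k = ln2 / t½ = 0.693147 / 36.0 = 0.01925 h⁻¹
Fraction remaining after one interval: r = e^(−kτ) = e^(−0.01925 × 67.5) = 0.2727
Before dose 4, 3 doses have been given (aged 1τ, 2τ, 3τ).
C_trough = C₀ × (r + r² + … + r^3) = C₀ × r(1−r^3)/(1−r)
        = 2.837 × 0.2727 × (1 − 0.02028) / (1 − 0.2727) = 1.042 mg/L

1.0 mg/L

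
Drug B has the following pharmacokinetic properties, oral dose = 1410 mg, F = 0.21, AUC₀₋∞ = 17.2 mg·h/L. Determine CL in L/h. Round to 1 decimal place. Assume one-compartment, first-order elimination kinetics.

CL = F·Dose / AUC = 0.21 × 1410 / 17.2 = 17.22 L/h

17.2 L/h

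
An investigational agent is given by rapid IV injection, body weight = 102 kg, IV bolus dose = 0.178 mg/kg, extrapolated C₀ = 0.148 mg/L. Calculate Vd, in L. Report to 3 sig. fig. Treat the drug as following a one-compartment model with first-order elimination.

123 L

Dose = 0.178 × 102 = 18.16 mg
Vd = Dose / C₀ = 18.16 / 0.148 = 122.7 L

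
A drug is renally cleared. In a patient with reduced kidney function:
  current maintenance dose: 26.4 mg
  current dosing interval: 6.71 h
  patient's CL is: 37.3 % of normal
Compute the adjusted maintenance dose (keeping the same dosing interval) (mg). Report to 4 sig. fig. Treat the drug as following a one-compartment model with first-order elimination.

9.847 mg

To keep the same average steady-state level, dosing rate must scale with clearance.
CL ratio = 37.3 / 100 = 0.3730
New dose (same interval) = 26.4 × 0.3730 = 9.847 mg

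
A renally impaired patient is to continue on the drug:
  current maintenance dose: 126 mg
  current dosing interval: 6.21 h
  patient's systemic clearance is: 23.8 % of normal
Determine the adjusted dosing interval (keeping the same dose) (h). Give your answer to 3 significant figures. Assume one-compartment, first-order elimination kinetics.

To keep the same average steady-state level, dosing rate must scale with clearance.
CL ratio = 23.8 / 100 = 0.2380
New interval (same dose) = 6.21 / 0.2380 = 26.09 h

26.1 h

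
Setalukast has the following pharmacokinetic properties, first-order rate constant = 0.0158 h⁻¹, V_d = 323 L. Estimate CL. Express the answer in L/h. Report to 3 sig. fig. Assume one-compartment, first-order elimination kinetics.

5.10 L/h

CL = k × Vd = 0.0158 × 323 = 5.103 L/h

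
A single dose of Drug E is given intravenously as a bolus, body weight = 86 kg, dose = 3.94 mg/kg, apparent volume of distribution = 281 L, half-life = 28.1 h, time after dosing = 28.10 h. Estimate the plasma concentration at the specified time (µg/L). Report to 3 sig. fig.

603 µg/L

Total dose = 3.94 × 86 = 338.8 mg
C₀ = Dose / Vd = 338.8 / 281 = 1.206 mg/L
k = ln2 / t½ = 0.693147 / 28.1 = 0.02467 h⁻¹
t / t½ = 28.10 / 28.1 = 1 half-lives
C = C₀ × (1/2)^1 = 1.206 × 0.5000 = 0.6030 mg/L
Convert: 0.6030 mg/L × 1000 = 603.0 µg/L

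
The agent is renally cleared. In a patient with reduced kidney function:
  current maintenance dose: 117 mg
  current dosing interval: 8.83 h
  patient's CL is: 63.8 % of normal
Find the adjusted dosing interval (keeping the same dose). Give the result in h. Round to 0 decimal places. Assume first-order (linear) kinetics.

To keep the same average steady-state level, dosing rate must scale with clearance.
CL ratio = 63.8 / 100 = 0.6380
New interval (same dose) = 8.83 / 0.6380 = 13.84 h

14 h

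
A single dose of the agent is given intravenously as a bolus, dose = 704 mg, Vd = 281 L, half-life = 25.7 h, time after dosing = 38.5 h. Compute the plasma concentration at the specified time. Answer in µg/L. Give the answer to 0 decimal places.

887 µg/L

C₀ = Dose / Vd = 704.0 / 281 = 2.505 mg/L
k = ln2 / t½ = 0.693147 / 25.7 = 0.02697 h⁻¹
C = C₀ · e^(−k·t) = 2.505 × e^(−0.02697 × 38.5)
  = 2.505 × 0.3540 = 0.8868 mg/L
Convert: 0.8868 mg/L × 1000 = 886.8 µg/L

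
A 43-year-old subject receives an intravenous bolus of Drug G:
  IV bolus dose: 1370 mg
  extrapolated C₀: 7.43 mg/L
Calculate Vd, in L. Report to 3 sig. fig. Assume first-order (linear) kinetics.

184 L

Vd = Dose / C₀ = 1370 / 7.43 = 184.4 L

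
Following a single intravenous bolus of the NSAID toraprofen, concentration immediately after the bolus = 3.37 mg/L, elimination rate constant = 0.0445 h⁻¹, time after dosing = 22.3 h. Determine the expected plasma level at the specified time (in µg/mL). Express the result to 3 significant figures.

1.25 µg/mL

C = C₀ · e^(−k·t) = 3.370 × e^(−0.04450 × 22.3)
  = 3.370 × 0.3707 = 1.249 mg/L
(1.249 mg/L = 1.249 µg/mL)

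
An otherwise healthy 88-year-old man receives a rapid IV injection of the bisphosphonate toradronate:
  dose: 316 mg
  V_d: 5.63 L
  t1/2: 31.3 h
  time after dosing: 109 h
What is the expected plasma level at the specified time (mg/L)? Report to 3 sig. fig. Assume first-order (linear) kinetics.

5.02 mg/L

C₀ = Dose / Vd = 316.0 / 5.63 = 56.13 mg/L
k = ln2 / t½ = 0.693147 / 31.3 = 0.02215 h⁻¹
C = C₀ · e^(−k·t) = 56.13 × e^(−0.02215 × 109)
  = 56.13 × 0.08943 = 5.020 mg/L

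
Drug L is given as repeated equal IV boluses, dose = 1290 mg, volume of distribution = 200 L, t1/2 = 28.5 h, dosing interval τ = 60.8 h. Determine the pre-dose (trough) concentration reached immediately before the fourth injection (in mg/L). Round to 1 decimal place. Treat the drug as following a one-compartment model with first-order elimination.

1.9 mg/L

C₀ per dose = Dose / Vd = 1290 / 200 = 6.450 mg/L
k = ln2 / t½ = 0.693147 / 28.5 = 0.02432 h⁻¹
Fraction remaining after one interval: r = e^(−kτ) = e^(−0.02432 × 60.8) = 0.2279
Before dose 4, 3 doses have been given (aged 1τ, 2τ, 3τ).
C_trough = C₀ × (r + r² + … + r^3) = C₀ × r(1−r^3)/(1−r)
        = 6.450 × 0.2279 × (1 − 0.01184) / (1 − 0.2279) = 1.881 mg/L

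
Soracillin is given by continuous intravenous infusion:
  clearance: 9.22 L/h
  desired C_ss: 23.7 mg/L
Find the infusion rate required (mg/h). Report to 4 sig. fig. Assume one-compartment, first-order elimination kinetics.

At steady state, infusion rate R₀ = Css × CL = 23.7 × 9.220 = 218.5 mg/h

218.5 mg/h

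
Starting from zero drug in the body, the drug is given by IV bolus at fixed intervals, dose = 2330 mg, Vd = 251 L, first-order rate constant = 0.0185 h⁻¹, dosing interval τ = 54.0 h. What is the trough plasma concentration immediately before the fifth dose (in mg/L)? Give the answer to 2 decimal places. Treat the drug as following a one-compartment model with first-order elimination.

5.31 mg/L

C₀ per dose = Dose / Vd = 2330 / 251 = 9.283 mg/L
Fraction remaining after one interval: r = e^(−kτ) = e^(−0.01850 × 54.0) = 0.3682
Before dose 5, 4 doses have been given (aged 1τ, 2τ, 3τ, 4τ).
C_trough = C₀ × (r + r² + … + r^4) = C₀ × r(1−r^4)/(1−r)
        = 9.283 × 0.3682 × (1 − 0.01838) / (1 − 0.3682) = 5.311 mg/L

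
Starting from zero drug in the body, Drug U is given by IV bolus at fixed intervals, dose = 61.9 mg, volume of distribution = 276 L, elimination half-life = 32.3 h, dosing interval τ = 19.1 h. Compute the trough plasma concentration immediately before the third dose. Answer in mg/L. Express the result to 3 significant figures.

C₀ per dose = Dose / Vd = 61.9 / 276 = 0.2243 mg/L
k = ln2 / t½ = 0.693147 / 32.3 = 0.02146 h⁻¹
Fraction remaining after one interval: r = e^(−kτ) = e^(−0.02146 × 19.1) = 0.6637
Before dose 3, 2 doses have been given (aged 1τ, 2τ).
C_trough = C₀ × (r + r²) = 0.2243 × (0.6637 + 0.4405) = 0.2477 mg/L

0.248 mg/L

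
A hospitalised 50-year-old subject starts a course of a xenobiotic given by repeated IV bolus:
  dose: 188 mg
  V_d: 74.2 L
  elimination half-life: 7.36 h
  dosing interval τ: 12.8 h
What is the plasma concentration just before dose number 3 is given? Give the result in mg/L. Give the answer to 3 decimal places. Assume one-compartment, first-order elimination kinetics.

C₀ per dose = Dose / Vd = 188 / 74.2 = 2.534 mg/L
k = ln2 / t½ = 0.693147 / 7.36 = 0.09418 h⁻¹
Fraction remaining after one interval: r = e^(−kτ) = e^(−0.09418 × 12.8) = 0.2995
Before dose 3, 2 doses have been given (aged 1τ, 2τ).
C_trough = C₀ × (r + r²) = 2.534 × (0.2995 + 0.08970) = 0.9862 mg/L

0.986 mg/L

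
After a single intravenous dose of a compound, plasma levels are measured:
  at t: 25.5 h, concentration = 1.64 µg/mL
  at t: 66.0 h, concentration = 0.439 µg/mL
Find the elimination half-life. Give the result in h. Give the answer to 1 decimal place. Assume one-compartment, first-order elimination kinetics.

k = ln(C₁/C₂) / (t₂ − t₁) = ln(1.64/0.439) / (66.0 − 25.5)
  = 1.318 / 40.50 = 0.03254 h⁻¹
t½ = ln2 / k = 0.693147 / 0.03254 = 21.30 h

21.3 h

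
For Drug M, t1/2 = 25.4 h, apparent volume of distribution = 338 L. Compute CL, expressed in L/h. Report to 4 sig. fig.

k = ln2 / t½ = 0.693147 / 25.4 = 0.02729 h⁻¹
CL = k × Vd = 0.02729 × 338 = 9.224 L/h

9.224 L/h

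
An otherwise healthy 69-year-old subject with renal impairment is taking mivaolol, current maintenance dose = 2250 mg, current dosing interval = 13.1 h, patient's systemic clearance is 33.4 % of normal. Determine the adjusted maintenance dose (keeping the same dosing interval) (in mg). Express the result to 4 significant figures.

751.5 mg

To keep the same average steady-state level, dosing rate must scale with clearance.
CL ratio = 33.4 / 100 = 0.3340
New dose (same interval) = 2250 × 0.3340 = 751.5 mg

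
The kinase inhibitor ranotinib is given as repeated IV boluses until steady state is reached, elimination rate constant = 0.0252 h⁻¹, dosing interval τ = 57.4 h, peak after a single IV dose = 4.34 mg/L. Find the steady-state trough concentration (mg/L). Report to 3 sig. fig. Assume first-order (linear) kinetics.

1.34 mg/L

e^(−kτ) = e^(−0.02520 × 57.4) = 0.2354
Accumulation ratio R = 1 / (1 − e^(−kτ)) = 1 / (1 − 0.2354) = 1.308
Steady-state trough = C₀ × R × e^(−kτ) = 4.34 × 1.308 × 0.2354 = 1.336 mg/L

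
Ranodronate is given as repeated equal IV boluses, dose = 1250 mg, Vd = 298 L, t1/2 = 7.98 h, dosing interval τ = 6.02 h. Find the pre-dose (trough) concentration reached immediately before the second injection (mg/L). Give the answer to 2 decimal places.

2.49 mg/L

C₀ per dose = Dose / Vd = 1250 / 298 = 4.195 mg/L
k = ln2 / t½ = 0.693147 / 7.98 = 0.08686 h⁻¹
Fraction remaining after one interval: r = e^(−kτ) = e^(−0.08686 × 6.02) = 0.5928
Before dose 2, 1 dose has been given (aged 1τ).
C_trough = C₀ × r = 4.195 × 0.5928 = 2.487 mg/L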